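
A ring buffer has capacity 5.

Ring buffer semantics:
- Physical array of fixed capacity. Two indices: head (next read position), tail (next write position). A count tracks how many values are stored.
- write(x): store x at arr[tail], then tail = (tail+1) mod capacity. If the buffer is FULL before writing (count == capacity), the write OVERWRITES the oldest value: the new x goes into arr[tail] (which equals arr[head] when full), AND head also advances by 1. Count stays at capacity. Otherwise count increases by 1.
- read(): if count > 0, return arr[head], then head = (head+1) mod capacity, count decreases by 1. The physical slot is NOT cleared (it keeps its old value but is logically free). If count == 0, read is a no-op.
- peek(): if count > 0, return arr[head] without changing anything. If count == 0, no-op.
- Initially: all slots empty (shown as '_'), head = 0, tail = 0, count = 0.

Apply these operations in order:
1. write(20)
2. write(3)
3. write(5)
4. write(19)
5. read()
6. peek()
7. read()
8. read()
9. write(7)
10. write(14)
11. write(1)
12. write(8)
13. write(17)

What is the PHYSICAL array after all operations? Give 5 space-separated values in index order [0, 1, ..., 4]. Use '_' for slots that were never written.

Answer: 14 1 8 17 7

Derivation:
After op 1 (write(20)): arr=[20 _ _ _ _] head=0 tail=1 count=1
After op 2 (write(3)): arr=[20 3 _ _ _] head=0 tail=2 count=2
After op 3 (write(5)): arr=[20 3 5 _ _] head=0 tail=3 count=3
After op 4 (write(19)): arr=[20 3 5 19 _] head=0 tail=4 count=4
After op 5 (read()): arr=[20 3 5 19 _] head=1 tail=4 count=3
After op 6 (peek()): arr=[20 3 5 19 _] head=1 tail=4 count=3
After op 7 (read()): arr=[20 3 5 19 _] head=2 tail=4 count=2
After op 8 (read()): arr=[20 3 5 19 _] head=3 tail=4 count=1
After op 9 (write(7)): arr=[20 3 5 19 7] head=3 tail=0 count=2
After op 10 (write(14)): arr=[14 3 5 19 7] head=3 tail=1 count=3
After op 11 (write(1)): arr=[14 1 5 19 7] head=3 tail=2 count=4
After op 12 (write(8)): arr=[14 1 8 19 7] head=3 tail=3 count=5
After op 13 (write(17)): arr=[14 1 8 17 7] head=4 tail=4 count=5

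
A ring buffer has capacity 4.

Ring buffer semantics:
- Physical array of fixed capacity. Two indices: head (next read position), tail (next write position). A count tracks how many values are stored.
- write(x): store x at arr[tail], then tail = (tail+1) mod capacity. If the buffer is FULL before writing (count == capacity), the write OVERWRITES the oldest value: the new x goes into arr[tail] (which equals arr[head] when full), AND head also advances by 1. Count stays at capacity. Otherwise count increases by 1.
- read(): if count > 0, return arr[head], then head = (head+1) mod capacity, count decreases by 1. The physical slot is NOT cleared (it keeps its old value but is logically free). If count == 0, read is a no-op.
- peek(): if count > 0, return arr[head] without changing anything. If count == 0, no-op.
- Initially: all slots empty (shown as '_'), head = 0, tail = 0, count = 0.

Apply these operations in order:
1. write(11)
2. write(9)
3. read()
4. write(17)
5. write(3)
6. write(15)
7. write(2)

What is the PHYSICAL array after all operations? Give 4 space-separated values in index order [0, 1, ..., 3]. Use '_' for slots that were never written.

Answer: 15 2 17 3

Derivation:
After op 1 (write(11)): arr=[11 _ _ _] head=0 tail=1 count=1
After op 2 (write(9)): arr=[11 9 _ _] head=0 tail=2 count=2
After op 3 (read()): arr=[11 9 _ _] head=1 tail=2 count=1
After op 4 (write(17)): arr=[11 9 17 _] head=1 tail=3 count=2
After op 5 (write(3)): arr=[11 9 17 3] head=1 tail=0 count=3
After op 6 (write(15)): arr=[15 9 17 3] head=1 tail=1 count=4
After op 7 (write(2)): arr=[15 2 17 3] head=2 tail=2 count=4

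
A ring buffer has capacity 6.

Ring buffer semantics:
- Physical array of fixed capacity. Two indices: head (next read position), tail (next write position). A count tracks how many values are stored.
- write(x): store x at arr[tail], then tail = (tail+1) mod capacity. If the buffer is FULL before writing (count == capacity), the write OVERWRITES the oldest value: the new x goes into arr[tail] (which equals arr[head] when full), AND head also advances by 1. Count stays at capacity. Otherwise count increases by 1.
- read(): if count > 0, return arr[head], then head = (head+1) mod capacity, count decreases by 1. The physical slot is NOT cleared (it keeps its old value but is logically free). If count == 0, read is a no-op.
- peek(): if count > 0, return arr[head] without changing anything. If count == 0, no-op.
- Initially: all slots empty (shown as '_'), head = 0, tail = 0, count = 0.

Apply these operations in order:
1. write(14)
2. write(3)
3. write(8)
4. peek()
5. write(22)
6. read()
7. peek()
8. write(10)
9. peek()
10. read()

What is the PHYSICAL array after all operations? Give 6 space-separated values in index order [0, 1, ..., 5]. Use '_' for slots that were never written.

After op 1 (write(14)): arr=[14 _ _ _ _ _] head=0 tail=1 count=1
After op 2 (write(3)): arr=[14 3 _ _ _ _] head=0 tail=2 count=2
After op 3 (write(8)): arr=[14 3 8 _ _ _] head=0 tail=3 count=3
After op 4 (peek()): arr=[14 3 8 _ _ _] head=0 tail=3 count=3
After op 5 (write(22)): arr=[14 3 8 22 _ _] head=0 tail=4 count=4
After op 6 (read()): arr=[14 3 8 22 _ _] head=1 tail=4 count=3
After op 7 (peek()): arr=[14 3 8 22 _ _] head=1 tail=4 count=3
After op 8 (write(10)): arr=[14 3 8 22 10 _] head=1 tail=5 count=4
After op 9 (peek()): arr=[14 3 8 22 10 _] head=1 tail=5 count=4
After op 10 (read()): arr=[14 3 8 22 10 _] head=2 tail=5 count=3

Answer: 14 3 8 22 10 _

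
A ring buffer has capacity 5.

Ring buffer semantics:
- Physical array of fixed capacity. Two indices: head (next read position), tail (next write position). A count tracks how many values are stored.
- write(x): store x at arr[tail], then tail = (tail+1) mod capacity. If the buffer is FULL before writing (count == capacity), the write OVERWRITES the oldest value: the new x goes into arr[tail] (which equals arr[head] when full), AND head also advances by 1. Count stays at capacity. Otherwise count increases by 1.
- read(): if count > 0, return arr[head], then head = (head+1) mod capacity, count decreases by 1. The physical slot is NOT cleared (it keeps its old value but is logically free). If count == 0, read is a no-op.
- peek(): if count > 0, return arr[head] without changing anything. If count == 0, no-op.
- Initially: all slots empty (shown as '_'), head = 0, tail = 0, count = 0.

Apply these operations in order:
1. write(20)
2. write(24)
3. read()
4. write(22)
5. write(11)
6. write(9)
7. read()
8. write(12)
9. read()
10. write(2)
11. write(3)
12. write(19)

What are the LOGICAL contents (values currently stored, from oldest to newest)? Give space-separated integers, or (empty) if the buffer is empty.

Answer: 9 12 2 3 19

Derivation:
After op 1 (write(20)): arr=[20 _ _ _ _] head=0 tail=1 count=1
After op 2 (write(24)): arr=[20 24 _ _ _] head=0 tail=2 count=2
After op 3 (read()): arr=[20 24 _ _ _] head=1 tail=2 count=1
After op 4 (write(22)): arr=[20 24 22 _ _] head=1 tail=3 count=2
After op 5 (write(11)): arr=[20 24 22 11 _] head=1 tail=4 count=3
After op 6 (write(9)): arr=[20 24 22 11 9] head=1 tail=0 count=4
After op 7 (read()): arr=[20 24 22 11 9] head=2 tail=0 count=3
After op 8 (write(12)): arr=[12 24 22 11 9] head=2 tail=1 count=4
After op 9 (read()): arr=[12 24 22 11 9] head=3 tail=1 count=3
After op 10 (write(2)): arr=[12 2 22 11 9] head=3 tail=2 count=4
After op 11 (write(3)): arr=[12 2 3 11 9] head=3 tail=3 count=5
After op 12 (write(19)): arr=[12 2 3 19 9] head=4 tail=4 count=5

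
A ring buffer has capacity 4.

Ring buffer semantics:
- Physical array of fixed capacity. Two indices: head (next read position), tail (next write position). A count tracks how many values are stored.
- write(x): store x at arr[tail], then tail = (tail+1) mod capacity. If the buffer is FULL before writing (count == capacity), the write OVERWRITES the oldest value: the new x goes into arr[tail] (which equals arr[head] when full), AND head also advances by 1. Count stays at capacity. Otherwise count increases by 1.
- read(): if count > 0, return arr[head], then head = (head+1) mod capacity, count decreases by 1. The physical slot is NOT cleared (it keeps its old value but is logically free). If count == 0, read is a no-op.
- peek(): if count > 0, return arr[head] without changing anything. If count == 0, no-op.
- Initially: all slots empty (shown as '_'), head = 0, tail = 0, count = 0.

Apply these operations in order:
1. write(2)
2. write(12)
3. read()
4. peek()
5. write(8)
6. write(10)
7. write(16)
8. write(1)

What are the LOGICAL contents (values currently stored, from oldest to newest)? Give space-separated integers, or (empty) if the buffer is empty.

Answer: 8 10 16 1

Derivation:
After op 1 (write(2)): arr=[2 _ _ _] head=0 tail=1 count=1
After op 2 (write(12)): arr=[2 12 _ _] head=0 tail=2 count=2
After op 3 (read()): arr=[2 12 _ _] head=1 tail=2 count=1
After op 4 (peek()): arr=[2 12 _ _] head=1 tail=2 count=1
After op 5 (write(8)): arr=[2 12 8 _] head=1 tail=3 count=2
After op 6 (write(10)): arr=[2 12 8 10] head=1 tail=0 count=3
After op 7 (write(16)): arr=[16 12 8 10] head=1 tail=1 count=4
After op 8 (write(1)): arr=[16 1 8 10] head=2 tail=2 count=4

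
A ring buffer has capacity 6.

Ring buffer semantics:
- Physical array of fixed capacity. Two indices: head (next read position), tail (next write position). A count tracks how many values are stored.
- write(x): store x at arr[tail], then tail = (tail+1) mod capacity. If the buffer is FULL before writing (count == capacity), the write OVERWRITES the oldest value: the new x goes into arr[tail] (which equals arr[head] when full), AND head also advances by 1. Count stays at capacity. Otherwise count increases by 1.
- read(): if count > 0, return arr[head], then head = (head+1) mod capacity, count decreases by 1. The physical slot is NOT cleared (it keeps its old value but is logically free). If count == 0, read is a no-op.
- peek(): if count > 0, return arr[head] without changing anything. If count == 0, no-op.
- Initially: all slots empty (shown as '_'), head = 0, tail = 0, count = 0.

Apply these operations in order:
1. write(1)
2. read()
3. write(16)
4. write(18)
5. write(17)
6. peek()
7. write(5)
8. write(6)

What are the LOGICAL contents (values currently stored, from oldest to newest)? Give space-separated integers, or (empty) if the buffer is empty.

After op 1 (write(1)): arr=[1 _ _ _ _ _] head=0 tail=1 count=1
After op 2 (read()): arr=[1 _ _ _ _ _] head=1 tail=1 count=0
After op 3 (write(16)): arr=[1 16 _ _ _ _] head=1 tail=2 count=1
After op 4 (write(18)): arr=[1 16 18 _ _ _] head=1 tail=3 count=2
After op 5 (write(17)): arr=[1 16 18 17 _ _] head=1 tail=4 count=3
After op 6 (peek()): arr=[1 16 18 17 _ _] head=1 tail=4 count=3
After op 7 (write(5)): arr=[1 16 18 17 5 _] head=1 tail=5 count=4
After op 8 (write(6)): arr=[1 16 18 17 5 6] head=1 tail=0 count=5

Answer: 16 18 17 5 6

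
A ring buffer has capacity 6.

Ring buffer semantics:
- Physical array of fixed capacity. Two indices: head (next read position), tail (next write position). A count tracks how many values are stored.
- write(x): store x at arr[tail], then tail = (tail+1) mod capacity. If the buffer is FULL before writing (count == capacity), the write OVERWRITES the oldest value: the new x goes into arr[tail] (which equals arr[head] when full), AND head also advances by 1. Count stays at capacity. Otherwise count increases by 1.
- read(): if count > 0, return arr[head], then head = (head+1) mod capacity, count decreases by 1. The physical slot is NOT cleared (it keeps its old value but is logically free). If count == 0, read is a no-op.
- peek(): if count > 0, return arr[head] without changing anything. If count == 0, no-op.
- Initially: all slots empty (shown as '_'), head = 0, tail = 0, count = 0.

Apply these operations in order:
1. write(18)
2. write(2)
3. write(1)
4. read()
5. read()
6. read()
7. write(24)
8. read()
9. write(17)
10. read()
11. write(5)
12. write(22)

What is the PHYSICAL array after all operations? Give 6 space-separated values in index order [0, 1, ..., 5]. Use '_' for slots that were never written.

Answer: 22 2 1 24 17 5

Derivation:
After op 1 (write(18)): arr=[18 _ _ _ _ _] head=0 tail=1 count=1
After op 2 (write(2)): arr=[18 2 _ _ _ _] head=0 tail=2 count=2
After op 3 (write(1)): arr=[18 2 1 _ _ _] head=0 tail=3 count=3
After op 4 (read()): arr=[18 2 1 _ _ _] head=1 tail=3 count=2
After op 5 (read()): arr=[18 2 1 _ _ _] head=2 tail=3 count=1
After op 6 (read()): arr=[18 2 1 _ _ _] head=3 tail=3 count=0
After op 7 (write(24)): arr=[18 2 1 24 _ _] head=3 tail=4 count=1
After op 8 (read()): arr=[18 2 1 24 _ _] head=4 tail=4 count=0
After op 9 (write(17)): arr=[18 2 1 24 17 _] head=4 tail=5 count=1
After op 10 (read()): arr=[18 2 1 24 17 _] head=5 tail=5 count=0
After op 11 (write(5)): arr=[18 2 1 24 17 5] head=5 tail=0 count=1
After op 12 (write(22)): arr=[22 2 1 24 17 5] head=5 tail=1 count=2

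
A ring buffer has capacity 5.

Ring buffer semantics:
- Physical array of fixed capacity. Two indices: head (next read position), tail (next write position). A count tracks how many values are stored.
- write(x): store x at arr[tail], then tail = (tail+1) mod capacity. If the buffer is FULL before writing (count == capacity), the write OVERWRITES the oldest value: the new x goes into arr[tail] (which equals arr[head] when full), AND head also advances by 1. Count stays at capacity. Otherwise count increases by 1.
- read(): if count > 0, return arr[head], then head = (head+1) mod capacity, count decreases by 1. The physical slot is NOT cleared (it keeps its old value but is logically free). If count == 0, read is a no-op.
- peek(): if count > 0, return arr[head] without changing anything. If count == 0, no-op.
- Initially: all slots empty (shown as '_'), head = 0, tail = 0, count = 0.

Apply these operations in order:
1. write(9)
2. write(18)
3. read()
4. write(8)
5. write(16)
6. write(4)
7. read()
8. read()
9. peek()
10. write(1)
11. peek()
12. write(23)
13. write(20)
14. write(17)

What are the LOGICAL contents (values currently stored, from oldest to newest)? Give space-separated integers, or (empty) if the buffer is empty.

After op 1 (write(9)): arr=[9 _ _ _ _] head=0 tail=1 count=1
After op 2 (write(18)): arr=[9 18 _ _ _] head=0 tail=2 count=2
After op 3 (read()): arr=[9 18 _ _ _] head=1 tail=2 count=1
After op 4 (write(8)): arr=[9 18 8 _ _] head=1 tail=3 count=2
After op 5 (write(16)): arr=[9 18 8 16 _] head=1 tail=4 count=3
After op 6 (write(4)): arr=[9 18 8 16 4] head=1 tail=0 count=4
After op 7 (read()): arr=[9 18 8 16 4] head=2 tail=0 count=3
After op 8 (read()): arr=[9 18 8 16 4] head=3 tail=0 count=2
After op 9 (peek()): arr=[9 18 8 16 4] head=3 tail=0 count=2
After op 10 (write(1)): arr=[1 18 8 16 4] head=3 tail=1 count=3
After op 11 (peek()): arr=[1 18 8 16 4] head=3 tail=1 count=3
After op 12 (write(23)): arr=[1 23 8 16 4] head=3 tail=2 count=4
After op 13 (write(20)): arr=[1 23 20 16 4] head=3 tail=3 count=5
After op 14 (write(17)): arr=[1 23 20 17 4] head=4 tail=4 count=5

Answer: 4 1 23 20 17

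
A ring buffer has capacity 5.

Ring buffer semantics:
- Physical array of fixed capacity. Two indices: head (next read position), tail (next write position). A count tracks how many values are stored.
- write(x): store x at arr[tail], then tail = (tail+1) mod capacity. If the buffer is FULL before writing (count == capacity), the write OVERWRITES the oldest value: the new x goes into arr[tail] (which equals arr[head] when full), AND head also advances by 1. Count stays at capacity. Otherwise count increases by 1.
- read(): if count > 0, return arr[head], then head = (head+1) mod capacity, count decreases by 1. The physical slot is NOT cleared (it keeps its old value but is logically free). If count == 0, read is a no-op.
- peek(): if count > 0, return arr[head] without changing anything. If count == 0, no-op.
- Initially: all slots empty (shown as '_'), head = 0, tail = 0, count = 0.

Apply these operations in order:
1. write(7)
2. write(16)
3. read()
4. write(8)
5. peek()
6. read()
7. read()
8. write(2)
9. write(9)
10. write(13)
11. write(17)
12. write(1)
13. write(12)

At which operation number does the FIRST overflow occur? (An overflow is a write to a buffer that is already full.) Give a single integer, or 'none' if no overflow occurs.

Answer: 13

Derivation:
After op 1 (write(7)): arr=[7 _ _ _ _] head=0 tail=1 count=1
After op 2 (write(16)): arr=[7 16 _ _ _] head=0 tail=2 count=2
After op 3 (read()): arr=[7 16 _ _ _] head=1 tail=2 count=1
After op 4 (write(8)): arr=[7 16 8 _ _] head=1 tail=3 count=2
After op 5 (peek()): arr=[7 16 8 _ _] head=1 tail=3 count=2
After op 6 (read()): arr=[7 16 8 _ _] head=2 tail=3 count=1
After op 7 (read()): arr=[7 16 8 _ _] head=3 tail=3 count=0
After op 8 (write(2)): arr=[7 16 8 2 _] head=3 tail=4 count=1
After op 9 (write(9)): arr=[7 16 8 2 9] head=3 tail=0 count=2
After op 10 (write(13)): arr=[13 16 8 2 9] head=3 tail=1 count=3
After op 11 (write(17)): arr=[13 17 8 2 9] head=3 tail=2 count=4
After op 12 (write(1)): arr=[13 17 1 2 9] head=3 tail=3 count=5
After op 13 (write(12)): arr=[13 17 1 12 9] head=4 tail=4 count=5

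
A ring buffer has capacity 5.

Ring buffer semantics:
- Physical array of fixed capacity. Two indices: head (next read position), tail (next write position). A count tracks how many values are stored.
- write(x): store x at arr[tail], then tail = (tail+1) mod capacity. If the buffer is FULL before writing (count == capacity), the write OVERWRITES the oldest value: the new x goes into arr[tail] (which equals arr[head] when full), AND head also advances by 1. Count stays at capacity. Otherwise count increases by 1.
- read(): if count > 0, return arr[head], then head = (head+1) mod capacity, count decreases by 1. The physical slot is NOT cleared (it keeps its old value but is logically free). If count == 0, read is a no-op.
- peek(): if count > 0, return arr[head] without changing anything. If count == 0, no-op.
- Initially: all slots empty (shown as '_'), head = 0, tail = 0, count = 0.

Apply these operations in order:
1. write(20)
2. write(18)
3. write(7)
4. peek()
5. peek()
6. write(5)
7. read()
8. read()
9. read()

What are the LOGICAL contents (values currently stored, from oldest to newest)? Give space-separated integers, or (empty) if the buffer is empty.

Answer: 5

Derivation:
After op 1 (write(20)): arr=[20 _ _ _ _] head=0 tail=1 count=1
After op 2 (write(18)): arr=[20 18 _ _ _] head=0 tail=2 count=2
After op 3 (write(7)): arr=[20 18 7 _ _] head=0 tail=3 count=3
After op 4 (peek()): arr=[20 18 7 _ _] head=0 tail=3 count=3
After op 5 (peek()): arr=[20 18 7 _ _] head=0 tail=3 count=3
After op 6 (write(5)): arr=[20 18 7 5 _] head=0 tail=4 count=4
After op 7 (read()): arr=[20 18 7 5 _] head=1 tail=4 count=3
After op 8 (read()): arr=[20 18 7 5 _] head=2 tail=4 count=2
After op 9 (read()): arr=[20 18 7 5 _] head=3 tail=4 count=1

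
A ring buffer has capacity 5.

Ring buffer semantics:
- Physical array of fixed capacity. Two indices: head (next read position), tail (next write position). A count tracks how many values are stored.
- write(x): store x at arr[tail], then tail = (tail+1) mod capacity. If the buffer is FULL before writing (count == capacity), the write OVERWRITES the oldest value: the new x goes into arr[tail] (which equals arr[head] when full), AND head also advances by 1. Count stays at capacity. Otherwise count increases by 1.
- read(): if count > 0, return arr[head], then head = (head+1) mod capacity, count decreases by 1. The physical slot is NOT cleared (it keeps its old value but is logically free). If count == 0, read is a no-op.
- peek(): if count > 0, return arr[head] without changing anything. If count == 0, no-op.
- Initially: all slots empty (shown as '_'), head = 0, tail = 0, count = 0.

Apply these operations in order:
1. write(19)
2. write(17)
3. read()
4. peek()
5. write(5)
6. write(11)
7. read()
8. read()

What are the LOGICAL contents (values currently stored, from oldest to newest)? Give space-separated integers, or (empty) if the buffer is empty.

Answer: 11

Derivation:
After op 1 (write(19)): arr=[19 _ _ _ _] head=0 tail=1 count=1
After op 2 (write(17)): arr=[19 17 _ _ _] head=0 tail=2 count=2
After op 3 (read()): arr=[19 17 _ _ _] head=1 tail=2 count=1
After op 4 (peek()): arr=[19 17 _ _ _] head=1 tail=2 count=1
After op 5 (write(5)): arr=[19 17 5 _ _] head=1 tail=3 count=2
After op 6 (write(11)): arr=[19 17 5 11 _] head=1 tail=4 count=3
After op 7 (read()): arr=[19 17 5 11 _] head=2 tail=4 count=2
After op 8 (read()): arr=[19 17 5 11 _] head=3 tail=4 count=1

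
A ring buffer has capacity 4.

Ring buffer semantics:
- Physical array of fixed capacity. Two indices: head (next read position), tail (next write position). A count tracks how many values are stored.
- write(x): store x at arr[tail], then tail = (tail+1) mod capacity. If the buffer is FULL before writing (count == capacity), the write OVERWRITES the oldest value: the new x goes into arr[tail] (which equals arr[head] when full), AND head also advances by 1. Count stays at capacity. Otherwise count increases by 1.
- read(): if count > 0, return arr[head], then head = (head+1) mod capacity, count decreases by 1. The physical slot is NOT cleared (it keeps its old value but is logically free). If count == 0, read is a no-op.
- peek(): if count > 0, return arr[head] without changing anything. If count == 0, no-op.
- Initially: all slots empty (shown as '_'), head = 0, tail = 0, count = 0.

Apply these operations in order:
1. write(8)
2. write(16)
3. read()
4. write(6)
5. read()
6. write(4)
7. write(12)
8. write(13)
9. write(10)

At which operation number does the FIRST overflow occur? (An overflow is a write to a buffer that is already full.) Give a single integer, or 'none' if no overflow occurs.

After op 1 (write(8)): arr=[8 _ _ _] head=0 tail=1 count=1
After op 2 (write(16)): arr=[8 16 _ _] head=0 tail=2 count=2
After op 3 (read()): arr=[8 16 _ _] head=1 tail=2 count=1
After op 4 (write(6)): arr=[8 16 6 _] head=1 tail=3 count=2
After op 5 (read()): arr=[8 16 6 _] head=2 tail=3 count=1
After op 6 (write(4)): arr=[8 16 6 4] head=2 tail=0 count=2
After op 7 (write(12)): arr=[12 16 6 4] head=2 tail=1 count=3
After op 8 (write(13)): arr=[12 13 6 4] head=2 tail=2 count=4
After op 9 (write(10)): arr=[12 13 10 4] head=3 tail=3 count=4

Answer: 9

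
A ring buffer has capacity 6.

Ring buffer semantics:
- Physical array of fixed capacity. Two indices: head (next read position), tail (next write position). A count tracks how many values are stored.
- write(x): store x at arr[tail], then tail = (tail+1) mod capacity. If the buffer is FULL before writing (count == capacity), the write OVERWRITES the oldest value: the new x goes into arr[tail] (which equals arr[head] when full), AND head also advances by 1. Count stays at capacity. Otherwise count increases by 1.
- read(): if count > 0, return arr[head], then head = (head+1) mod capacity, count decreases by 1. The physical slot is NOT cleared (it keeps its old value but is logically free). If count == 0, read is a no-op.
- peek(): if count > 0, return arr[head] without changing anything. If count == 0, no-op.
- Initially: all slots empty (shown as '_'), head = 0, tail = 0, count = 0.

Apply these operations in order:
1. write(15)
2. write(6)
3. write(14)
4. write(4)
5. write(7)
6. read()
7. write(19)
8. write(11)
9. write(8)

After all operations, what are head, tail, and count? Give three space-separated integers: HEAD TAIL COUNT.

Answer: 2 2 6

Derivation:
After op 1 (write(15)): arr=[15 _ _ _ _ _] head=0 tail=1 count=1
After op 2 (write(6)): arr=[15 6 _ _ _ _] head=0 tail=2 count=2
After op 3 (write(14)): arr=[15 6 14 _ _ _] head=0 tail=3 count=3
After op 4 (write(4)): arr=[15 6 14 4 _ _] head=0 tail=4 count=4
After op 5 (write(7)): arr=[15 6 14 4 7 _] head=0 tail=5 count=5
After op 6 (read()): arr=[15 6 14 4 7 _] head=1 tail=5 count=4
After op 7 (write(19)): arr=[15 6 14 4 7 19] head=1 tail=0 count=5
After op 8 (write(11)): arr=[11 6 14 4 7 19] head=1 tail=1 count=6
After op 9 (write(8)): arr=[11 8 14 4 7 19] head=2 tail=2 count=6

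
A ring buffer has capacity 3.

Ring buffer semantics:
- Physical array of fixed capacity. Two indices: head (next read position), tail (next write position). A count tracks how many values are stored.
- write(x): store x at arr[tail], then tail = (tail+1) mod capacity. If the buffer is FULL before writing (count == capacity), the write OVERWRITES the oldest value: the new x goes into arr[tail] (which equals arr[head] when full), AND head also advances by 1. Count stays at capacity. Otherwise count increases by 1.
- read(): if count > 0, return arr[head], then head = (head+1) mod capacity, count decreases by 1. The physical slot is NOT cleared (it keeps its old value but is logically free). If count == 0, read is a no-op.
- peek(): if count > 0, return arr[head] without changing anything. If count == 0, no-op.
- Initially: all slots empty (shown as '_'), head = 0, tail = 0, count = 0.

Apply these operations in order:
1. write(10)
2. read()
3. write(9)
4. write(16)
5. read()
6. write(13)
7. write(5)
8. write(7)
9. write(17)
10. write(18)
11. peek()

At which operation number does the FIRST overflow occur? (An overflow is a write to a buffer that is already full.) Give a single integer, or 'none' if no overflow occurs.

Answer: 8

Derivation:
After op 1 (write(10)): arr=[10 _ _] head=0 tail=1 count=1
After op 2 (read()): arr=[10 _ _] head=1 tail=1 count=0
After op 3 (write(9)): arr=[10 9 _] head=1 tail=2 count=1
After op 4 (write(16)): arr=[10 9 16] head=1 tail=0 count=2
After op 5 (read()): arr=[10 9 16] head=2 tail=0 count=1
After op 6 (write(13)): arr=[13 9 16] head=2 tail=1 count=2
After op 7 (write(5)): arr=[13 5 16] head=2 tail=2 count=3
After op 8 (write(7)): arr=[13 5 7] head=0 tail=0 count=3
After op 9 (write(17)): arr=[17 5 7] head=1 tail=1 count=3
After op 10 (write(18)): arr=[17 18 7] head=2 tail=2 count=3
After op 11 (peek()): arr=[17 18 7] head=2 tail=2 count=3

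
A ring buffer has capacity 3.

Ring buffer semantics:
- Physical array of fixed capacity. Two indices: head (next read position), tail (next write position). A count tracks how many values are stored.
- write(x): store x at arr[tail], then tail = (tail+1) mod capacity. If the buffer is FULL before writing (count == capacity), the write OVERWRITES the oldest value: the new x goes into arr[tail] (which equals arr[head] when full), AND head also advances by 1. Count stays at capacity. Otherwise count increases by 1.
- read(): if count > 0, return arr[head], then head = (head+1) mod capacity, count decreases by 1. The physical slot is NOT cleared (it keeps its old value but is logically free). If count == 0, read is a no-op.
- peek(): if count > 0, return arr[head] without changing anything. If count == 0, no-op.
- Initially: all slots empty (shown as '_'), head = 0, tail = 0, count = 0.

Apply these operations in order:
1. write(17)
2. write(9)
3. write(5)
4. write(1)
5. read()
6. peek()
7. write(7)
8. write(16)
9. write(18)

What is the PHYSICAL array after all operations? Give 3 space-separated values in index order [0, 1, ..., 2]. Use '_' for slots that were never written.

After op 1 (write(17)): arr=[17 _ _] head=0 tail=1 count=1
After op 2 (write(9)): arr=[17 9 _] head=0 tail=2 count=2
After op 3 (write(5)): arr=[17 9 5] head=0 tail=0 count=3
After op 4 (write(1)): arr=[1 9 5] head=1 tail=1 count=3
After op 5 (read()): arr=[1 9 5] head=2 tail=1 count=2
After op 6 (peek()): arr=[1 9 5] head=2 tail=1 count=2
After op 7 (write(7)): arr=[1 7 5] head=2 tail=2 count=3
After op 8 (write(16)): arr=[1 7 16] head=0 tail=0 count=3
After op 9 (write(18)): arr=[18 7 16] head=1 tail=1 count=3

Answer: 18 7 16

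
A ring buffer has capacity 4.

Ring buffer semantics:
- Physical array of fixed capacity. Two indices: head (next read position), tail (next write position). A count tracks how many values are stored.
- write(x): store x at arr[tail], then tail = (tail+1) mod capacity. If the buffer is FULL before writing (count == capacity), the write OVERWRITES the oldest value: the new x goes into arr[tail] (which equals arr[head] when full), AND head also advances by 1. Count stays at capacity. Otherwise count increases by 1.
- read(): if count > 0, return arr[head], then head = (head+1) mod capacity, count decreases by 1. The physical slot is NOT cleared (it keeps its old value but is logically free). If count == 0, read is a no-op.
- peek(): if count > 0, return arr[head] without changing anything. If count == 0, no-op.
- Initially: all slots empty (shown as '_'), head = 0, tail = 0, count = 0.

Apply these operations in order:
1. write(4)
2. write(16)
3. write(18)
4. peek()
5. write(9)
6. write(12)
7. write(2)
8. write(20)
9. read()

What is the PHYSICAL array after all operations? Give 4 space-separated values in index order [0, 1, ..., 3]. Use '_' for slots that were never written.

After op 1 (write(4)): arr=[4 _ _ _] head=0 tail=1 count=1
After op 2 (write(16)): arr=[4 16 _ _] head=0 tail=2 count=2
After op 3 (write(18)): arr=[4 16 18 _] head=0 tail=3 count=3
After op 4 (peek()): arr=[4 16 18 _] head=0 tail=3 count=3
After op 5 (write(9)): arr=[4 16 18 9] head=0 tail=0 count=4
After op 6 (write(12)): arr=[12 16 18 9] head=1 tail=1 count=4
After op 7 (write(2)): arr=[12 2 18 9] head=2 tail=2 count=4
After op 8 (write(20)): arr=[12 2 20 9] head=3 tail=3 count=4
After op 9 (read()): arr=[12 2 20 9] head=0 tail=3 count=3

Answer: 12 2 20 9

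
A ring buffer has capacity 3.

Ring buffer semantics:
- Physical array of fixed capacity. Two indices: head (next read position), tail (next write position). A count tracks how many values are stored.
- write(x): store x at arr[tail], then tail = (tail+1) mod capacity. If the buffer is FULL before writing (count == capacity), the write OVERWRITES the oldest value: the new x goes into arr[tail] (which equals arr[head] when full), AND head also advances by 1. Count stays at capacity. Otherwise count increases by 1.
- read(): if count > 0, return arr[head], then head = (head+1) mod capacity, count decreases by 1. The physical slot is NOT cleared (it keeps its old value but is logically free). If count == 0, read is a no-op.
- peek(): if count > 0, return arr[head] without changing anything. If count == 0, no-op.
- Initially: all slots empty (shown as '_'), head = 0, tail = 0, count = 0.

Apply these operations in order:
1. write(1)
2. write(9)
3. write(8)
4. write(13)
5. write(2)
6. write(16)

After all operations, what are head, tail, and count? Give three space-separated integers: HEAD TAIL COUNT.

Answer: 0 0 3

Derivation:
After op 1 (write(1)): arr=[1 _ _] head=0 tail=1 count=1
After op 2 (write(9)): arr=[1 9 _] head=0 tail=2 count=2
After op 3 (write(8)): arr=[1 9 8] head=0 tail=0 count=3
After op 4 (write(13)): arr=[13 9 8] head=1 tail=1 count=3
After op 5 (write(2)): arr=[13 2 8] head=2 tail=2 count=3
After op 6 (write(16)): arr=[13 2 16] head=0 tail=0 count=3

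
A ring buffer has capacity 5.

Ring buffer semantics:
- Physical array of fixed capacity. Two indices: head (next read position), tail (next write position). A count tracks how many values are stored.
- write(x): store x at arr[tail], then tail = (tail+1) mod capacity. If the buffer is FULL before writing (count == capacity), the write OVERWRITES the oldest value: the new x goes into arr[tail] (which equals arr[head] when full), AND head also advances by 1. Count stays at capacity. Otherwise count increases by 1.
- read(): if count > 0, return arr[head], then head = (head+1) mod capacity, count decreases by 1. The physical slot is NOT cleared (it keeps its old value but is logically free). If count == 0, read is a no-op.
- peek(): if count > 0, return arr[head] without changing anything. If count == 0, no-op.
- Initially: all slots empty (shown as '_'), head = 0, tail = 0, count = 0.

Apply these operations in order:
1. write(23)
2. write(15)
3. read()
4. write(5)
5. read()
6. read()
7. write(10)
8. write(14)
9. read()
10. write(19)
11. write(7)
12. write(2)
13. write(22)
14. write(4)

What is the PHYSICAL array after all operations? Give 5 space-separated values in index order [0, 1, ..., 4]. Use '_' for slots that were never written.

After op 1 (write(23)): arr=[23 _ _ _ _] head=0 tail=1 count=1
After op 2 (write(15)): arr=[23 15 _ _ _] head=0 tail=2 count=2
After op 3 (read()): arr=[23 15 _ _ _] head=1 tail=2 count=1
After op 4 (write(5)): arr=[23 15 5 _ _] head=1 tail=3 count=2
After op 5 (read()): arr=[23 15 5 _ _] head=2 tail=3 count=1
After op 6 (read()): arr=[23 15 5 _ _] head=3 tail=3 count=0
After op 7 (write(10)): arr=[23 15 5 10 _] head=3 tail=4 count=1
After op 8 (write(14)): arr=[23 15 5 10 14] head=3 tail=0 count=2
After op 9 (read()): arr=[23 15 5 10 14] head=4 tail=0 count=1
After op 10 (write(19)): arr=[19 15 5 10 14] head=4 tail=1 count=2
After op 11 (write(7)): arr=[19 7 5 10 14] head=4 tail=2 count=3
After op 12 (write(2)): arr=[19 7 2 10 14] head=4 tail=3 count=4
After op 13 (write(22)): arr=[19 7 2 22 14] head=4 tail=4 count=5
After op 14 (write(4)): arr=[19 7 2 22 4] head=0 tail=0 count=5

Answer: 19 7 2 22 4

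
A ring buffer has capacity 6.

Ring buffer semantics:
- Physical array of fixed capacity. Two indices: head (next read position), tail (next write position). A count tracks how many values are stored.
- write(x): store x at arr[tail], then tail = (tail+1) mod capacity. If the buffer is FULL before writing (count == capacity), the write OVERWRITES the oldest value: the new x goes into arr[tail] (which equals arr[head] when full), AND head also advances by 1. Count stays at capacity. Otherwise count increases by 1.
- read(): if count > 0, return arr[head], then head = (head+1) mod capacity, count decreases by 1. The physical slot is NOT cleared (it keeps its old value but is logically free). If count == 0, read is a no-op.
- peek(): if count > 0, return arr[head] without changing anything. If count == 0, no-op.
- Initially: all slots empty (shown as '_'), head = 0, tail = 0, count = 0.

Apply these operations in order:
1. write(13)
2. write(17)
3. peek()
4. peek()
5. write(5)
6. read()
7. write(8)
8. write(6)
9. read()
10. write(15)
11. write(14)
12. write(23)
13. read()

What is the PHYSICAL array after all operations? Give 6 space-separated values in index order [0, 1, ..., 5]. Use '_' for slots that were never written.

After op 1 (write(13)): arr=[13 _ _ _ _ _] head=0 tail=1 count=1
After op 2 (write(17)): arr=[13 17 _ _ _ _] head=0 tail=2 count=2
After op 3 (peek()): arr=[13 17 _ _ _ _] head=0 tail=2 count=2
After op 4 (peek()): arr=[13 17 _ _ _ _] head=0 tail=2 count=2
After op 5 (write(5)): arr=[13 17 5 _ _ _] head=0 tail=3 count=3
After op 6 (read()): arr=[13 17 5 _ _ _] head=1 tail=3 count=2
After op 7 (write(8)): arr=[13 17 5 8 _ _] head=1 tail=4 count=3
After op 8 (write(6)): arr=[13 17 5 8 6 _] head=1 tail=5 count=4
After op 9 (read()): arr=[13 17 5 8 6 _] head=2 tail=5 count=3
After op 10 (write(15)): arr=[13 17 5 8 6 15] head=2 tail=0 count=4
After op 11 (write(14)): arr=[14 17 5 8 6 15] head=2 tail=1 count=5
After op 12 (write(23)): arr=[14 23 5 8 6 15] head=2 tail=2 count=6
After op 13 (read()): arr=[14 23 5 8 6 15] head=3 tail=2 count=5

Answer: 14 23 5 8 6 15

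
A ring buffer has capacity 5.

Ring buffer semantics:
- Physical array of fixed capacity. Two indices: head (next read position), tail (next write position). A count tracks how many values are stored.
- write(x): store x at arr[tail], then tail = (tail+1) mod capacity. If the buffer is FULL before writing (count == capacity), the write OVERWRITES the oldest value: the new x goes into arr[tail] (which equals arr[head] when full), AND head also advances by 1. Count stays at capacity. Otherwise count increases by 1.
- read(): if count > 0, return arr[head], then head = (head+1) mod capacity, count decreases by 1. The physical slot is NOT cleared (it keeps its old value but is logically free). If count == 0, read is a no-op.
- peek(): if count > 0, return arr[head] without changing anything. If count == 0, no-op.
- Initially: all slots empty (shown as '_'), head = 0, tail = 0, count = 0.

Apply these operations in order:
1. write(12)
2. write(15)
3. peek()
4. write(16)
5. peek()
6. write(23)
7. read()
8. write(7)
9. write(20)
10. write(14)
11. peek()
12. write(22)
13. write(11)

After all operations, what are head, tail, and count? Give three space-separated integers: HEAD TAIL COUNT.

Answer: 4 4 5

Derivation:
After op 1 (write(12)): arr=[12 _ _ _ _] head=0 tail=1 count=1
After op 2 (write(15)): arr=[12 15 _ _ _] head=0 tail=2 count=2
After op 3 (peek()): arr=[12 15 _ _ _] head=0 tail=2 count=2
After op 4 (write(16)): arr=[12 15 16 _ _] head=0 tail=3 count=3
After op 5 (peek()): arr=[12 15 16 _ _] head=0 tail=3 count=3
After op 6 (write(23)): arr=[12 15 16 23 _] head=0 tail=4 count=4
After op 7 (read()): arr=[12 15 16 23 _] head=1 tail=4 count=3
After op 8 (write(7)): arr=[12 15 16 23 7] head=1 tail=0 count=4
After op 9 (write(20)): arr=[20 15 16 23 7] head=1 tail=1 count=5
After op 10 (write(14)): arr=[20 14 16 23 7] head=2 tail=2 count=5
After op 11 (peek()): arr=[20 14 16 23 7] head=2 tail=2 count=5
After op 12 (write(22)): arr=[20 14 22 23 7] head=3 tail=3 count=5
After op 13 (write(11)): arr=[20 14 22 11 7] head=4 tail=4 count=5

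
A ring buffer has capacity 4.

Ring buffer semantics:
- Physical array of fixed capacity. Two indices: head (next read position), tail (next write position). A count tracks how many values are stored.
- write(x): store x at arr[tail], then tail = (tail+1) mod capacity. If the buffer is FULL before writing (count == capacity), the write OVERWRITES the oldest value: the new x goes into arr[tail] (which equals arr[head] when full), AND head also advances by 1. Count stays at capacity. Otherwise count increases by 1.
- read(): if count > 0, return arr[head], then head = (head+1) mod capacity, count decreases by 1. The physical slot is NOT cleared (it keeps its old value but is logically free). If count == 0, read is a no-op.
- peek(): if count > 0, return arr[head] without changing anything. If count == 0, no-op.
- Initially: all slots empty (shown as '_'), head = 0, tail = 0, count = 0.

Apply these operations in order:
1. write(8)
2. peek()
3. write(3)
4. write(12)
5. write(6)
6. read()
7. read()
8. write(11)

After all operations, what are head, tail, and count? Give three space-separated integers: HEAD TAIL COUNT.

Answer: 2 1 3

Derivation:
After op 1 (write(8)): arr=[8 _ _ _] head=0 tail=1 count=1
After op 2 (peek()): arr=[8 _ _ _] head=0 tail=1 count=1
After op 3 (write(3)): arr=[8 3 _ _] head=0 tail=2 count=2
After op 4 (write(12)): arr=[8 3 12 _] head=0 tail=3 count=3
After op 5 (write(6)): arr=[8 3 12 6] head=0 tail=0 count=4
After op 6 (read()): arr=[8 3 12 6] head=1 tail=0 count=3
After op 7 (read()): arr=[8 3 12 6] head=2 tail=0 count=2
After op 8 (write(11)): arr=[11 3 12 6] head=2 tail=1 count=3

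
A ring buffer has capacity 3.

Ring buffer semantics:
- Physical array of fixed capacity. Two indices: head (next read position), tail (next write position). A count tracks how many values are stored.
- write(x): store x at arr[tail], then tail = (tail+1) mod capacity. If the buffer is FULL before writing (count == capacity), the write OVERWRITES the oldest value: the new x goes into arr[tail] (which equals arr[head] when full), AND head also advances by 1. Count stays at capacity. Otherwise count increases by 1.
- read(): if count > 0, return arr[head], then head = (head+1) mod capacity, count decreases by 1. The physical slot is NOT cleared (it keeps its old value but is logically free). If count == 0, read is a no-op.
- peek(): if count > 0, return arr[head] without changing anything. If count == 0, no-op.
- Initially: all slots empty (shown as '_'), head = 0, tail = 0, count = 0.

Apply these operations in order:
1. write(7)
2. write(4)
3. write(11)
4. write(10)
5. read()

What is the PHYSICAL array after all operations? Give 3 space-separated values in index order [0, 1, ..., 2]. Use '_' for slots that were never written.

After op 1 (write(7)): arr=[7 _ _] head=0 tail=1 count=1
After op 2 (write(4)): arr=[7 4 _] head=0 tail=2 count=2
After op 3 (write(11)): arr=[7 4 11] head=0 tail=0 count=3
After op 4 (write(10)): arr=[10 4 11] head=1 tail=1 count=3
After op 5 (read()): arr=[10 4 11] head=2 tail=1 count=2

Answer: 10 4 11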